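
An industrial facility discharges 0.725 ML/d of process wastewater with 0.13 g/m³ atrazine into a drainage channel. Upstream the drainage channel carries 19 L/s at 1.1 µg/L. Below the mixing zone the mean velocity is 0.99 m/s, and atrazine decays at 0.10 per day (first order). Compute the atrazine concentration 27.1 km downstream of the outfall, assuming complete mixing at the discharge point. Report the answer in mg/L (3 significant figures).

0.0393 mg/L

0.725 ML/d = 0.008391 m³/s.
19 L/s = 0.019 m³/s.
1.1 µg/L = 0.0011 mg/L.
After complete mixing, C₀ = (0.008391·0.13 + 0.019·0.0011) / 0.02739 = 0.04059 mg/L.
Travel time t = 2.71e+04 m / 0.99 m/s = 2.737e+04 s = 0.3168 d.
C = 0.04059·exp(−0.10·0.3168) = 0.04059·0.9688 = 0.03932 mg/L.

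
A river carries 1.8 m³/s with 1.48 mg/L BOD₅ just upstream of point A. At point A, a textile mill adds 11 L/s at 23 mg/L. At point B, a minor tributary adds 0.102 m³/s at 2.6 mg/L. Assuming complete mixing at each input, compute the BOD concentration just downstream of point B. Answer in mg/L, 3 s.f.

1.66 mg/L

11 L/s = 0.011 m³/s.
After input A: C = (1.8·1.48 + 0.011·23) / 1.811 = 1.611 mg/L.
After input B: C = (1.811·1.611 + 0.102·2.6) / 1.913 = 1.663 mg/L.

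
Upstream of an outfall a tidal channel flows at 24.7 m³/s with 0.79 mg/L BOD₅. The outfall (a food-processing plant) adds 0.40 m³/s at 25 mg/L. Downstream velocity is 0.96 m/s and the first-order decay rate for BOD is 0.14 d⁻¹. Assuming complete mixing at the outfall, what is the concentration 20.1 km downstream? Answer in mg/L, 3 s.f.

After complete mixing, C₀ = (0.4·25 + 24.7·0.79) / 25.1 = 1.176 mg/L.
Travel time t = 2.01e+04 m / 0.96 m/s = 2.094e+04 s = 0.2423 d.
C = 1.176·exp(−0.14·0.2423) = 1.176·0.9666 = 1.137 mg/L.

1.14 mg/L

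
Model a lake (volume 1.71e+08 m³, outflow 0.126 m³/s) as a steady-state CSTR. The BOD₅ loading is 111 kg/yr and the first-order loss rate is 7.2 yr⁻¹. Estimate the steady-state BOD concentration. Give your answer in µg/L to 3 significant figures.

0.0899 µg/L

Outflow Q = 0.126 m³/s × 3.156e+07 s/yr = 3.976e+06 m³/yr.
Steady-state CSTR mass balance: W = Q·C + k·V·C, so C = W/(Q + kV).
Q + kV = 3.976e+06 + 7.2·1.71e+08 = 1.235e+09 m³/yr.
C = 111/1.235e+09 = 8.987e-08 kg/m³ = 8.987e-05 mg/L = 0.08987 µg/L.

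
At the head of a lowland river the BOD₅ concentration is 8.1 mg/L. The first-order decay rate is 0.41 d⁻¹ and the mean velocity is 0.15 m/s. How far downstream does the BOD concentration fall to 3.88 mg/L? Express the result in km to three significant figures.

23.3 km

From C = C₀·e^(−kt), t = ln(C₀/C)/k = ln(8.1/3.88)/0.41 = 0.736/0.41 = 1.795 d.
Distance = v·t = 0.15 m/s × 1.551e+05 s = 2.327e+04 m = 23.27 km.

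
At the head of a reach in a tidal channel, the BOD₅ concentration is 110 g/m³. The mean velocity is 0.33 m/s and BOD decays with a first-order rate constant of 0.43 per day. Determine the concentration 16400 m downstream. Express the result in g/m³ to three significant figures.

85.9 g/m³

Travel time t = 16400 m / 0.33 m/s = 1.64e+04/0.33 = 4.97e+04 s = 0.5752 d.
First-order decay: C = 110·exp(−0.43·0.5752) = 110·0.7809 = 85.9 g/m³.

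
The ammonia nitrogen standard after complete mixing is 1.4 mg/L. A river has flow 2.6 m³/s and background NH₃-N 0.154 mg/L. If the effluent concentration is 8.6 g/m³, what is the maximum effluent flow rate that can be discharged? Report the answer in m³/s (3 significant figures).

Mass balance at complete mixing: C_std·(Q_w + Q_r) = Q_w·C_e + Q_r·C_b.
Rearranging, Q_w = Q_r·(C_std − C_b)/(C_e − C_std) = 2.6·(1.4 − 0.154) / (8.6 − 1.4) = 0.4499 m³/s.

0.450 m³/s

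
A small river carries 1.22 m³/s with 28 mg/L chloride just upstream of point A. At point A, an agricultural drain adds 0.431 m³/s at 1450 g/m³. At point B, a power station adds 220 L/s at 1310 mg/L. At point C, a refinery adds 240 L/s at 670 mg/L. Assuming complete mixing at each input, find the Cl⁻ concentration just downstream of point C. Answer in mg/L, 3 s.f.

525 mg/L

After input A: C = (1.22·28 + 0.431·1450) / 1.651 = 399.2 mg/L.
220 L/s = 0.22 m³/s.
After input B: C = (1.651·399.2 + 0.22·1310) / 1.871 = 506.3 mg/L.
240 L/s = 0.24 m³/s.
After input C: C = (1.871·506.3 + 0.24·670) / 2.111 = 524.9 mg/L.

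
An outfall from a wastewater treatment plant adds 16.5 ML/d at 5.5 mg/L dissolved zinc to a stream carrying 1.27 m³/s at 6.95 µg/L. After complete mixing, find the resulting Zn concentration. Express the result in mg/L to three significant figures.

0.725 mg/L

16.5 ML/d = 0.191 m³/s.
6.95 µg/L = 0.00695 mg/L.
Flow-weighted mixing gives C = (0.191·5.5 + 1.27·0.00695) / (0.191 + 1.27) = 1.059/1.461 = 0.725 mg/L.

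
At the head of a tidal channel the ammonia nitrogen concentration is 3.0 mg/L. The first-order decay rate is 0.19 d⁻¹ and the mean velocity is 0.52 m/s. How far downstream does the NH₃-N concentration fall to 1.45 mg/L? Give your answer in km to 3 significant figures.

172 km

From C = C₀·e^(−kt), t = ln(C₀/C)/k = ln(3.0/1.45)/0.19 = 0.727/0.19 = 3.827 d.
Distance = v·t = 0.52 m/s × 3.306e+05 s = 1.719e+05 m = 171.9 km.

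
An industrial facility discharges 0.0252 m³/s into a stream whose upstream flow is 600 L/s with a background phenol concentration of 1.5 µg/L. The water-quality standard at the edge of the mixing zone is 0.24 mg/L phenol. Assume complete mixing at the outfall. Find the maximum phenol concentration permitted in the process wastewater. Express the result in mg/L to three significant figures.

5.92 mg/L

600 L/s = 0.6 m³/s.
1.5 µg/L = 0.0015 mg/L.
Mass balance: 0.24·0.6252 = 0.0252·Cₑ + 0.6·0.0015.
Cₑ = (0.15 − 0.0009) / 0.0252 = 5.919 mg/L.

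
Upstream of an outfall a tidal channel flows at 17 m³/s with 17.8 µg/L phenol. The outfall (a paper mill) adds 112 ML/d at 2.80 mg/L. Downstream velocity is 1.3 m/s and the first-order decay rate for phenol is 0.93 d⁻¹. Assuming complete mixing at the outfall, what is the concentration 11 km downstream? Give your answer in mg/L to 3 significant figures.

112 ML/d = 1.296 m³/s.
17.8 µg/L = 0.0178 mg/L.
After complete mixing, C₀ = (1.296·2.8 + 17·0.0178) / 18.3 = 0.2149 mg/L.
Travel time t = 1.1e+04 m / 1.3 m/s = 8462 s = 0.09793 d.
C = 0.2149·exp(−0.93·0.09793) = 0.2149·0.9129 = 0.1962 mg/L.

0.196 mg/L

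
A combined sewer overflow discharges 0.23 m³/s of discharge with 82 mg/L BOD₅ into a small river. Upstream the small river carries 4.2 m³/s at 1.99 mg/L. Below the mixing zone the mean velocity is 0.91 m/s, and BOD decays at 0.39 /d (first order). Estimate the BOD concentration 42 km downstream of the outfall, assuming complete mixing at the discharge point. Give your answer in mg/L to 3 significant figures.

After complete mixing, C₀ = (0.23·82 + 4.2·1.99) / 4.43 = 6.144 mg/L.
Travel time t = 4.2e+04 m / 0.91 m/s = 4.615e+04 s = 0.5342 d.
C = 6.144·exp(−0.39·0.5342) = 6.144·0.8119 = 4.989 mg/L.

4.99 mg/L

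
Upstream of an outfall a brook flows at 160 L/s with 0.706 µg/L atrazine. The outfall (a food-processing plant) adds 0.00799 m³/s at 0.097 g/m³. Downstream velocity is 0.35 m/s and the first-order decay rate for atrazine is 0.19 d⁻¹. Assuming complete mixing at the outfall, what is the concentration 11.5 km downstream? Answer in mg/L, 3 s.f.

0.00492 mg/L

160 L/s = 0.16 m³/s.
0.706 µg/L = 0.000706 mg/L.
After complete mixing, C₀ = (0.00799·0.097 + 0.16·0.000706) / 0.168 = 0.005286 mg/L.
Travel time t = 1.15e+04 m / 0.35 m/s = 3.286e+04 s = 0.3803 d.
C = 0.005286·exp(−0.19·0.3803) = 0.005286·0.9303 = 0.004918 mg/L.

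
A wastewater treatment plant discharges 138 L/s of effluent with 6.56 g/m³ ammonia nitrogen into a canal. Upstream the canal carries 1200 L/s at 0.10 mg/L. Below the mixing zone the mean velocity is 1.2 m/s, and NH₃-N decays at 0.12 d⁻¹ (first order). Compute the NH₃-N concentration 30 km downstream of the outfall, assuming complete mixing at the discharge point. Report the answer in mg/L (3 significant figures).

0.740 mg/L

138 L/s = 0.138 m³/s.
1200 L/s = 1.2 m³/s.
After complete mixing, C₀ = (0.138·6.56 + 1.2·0.1) / 1.338 = 0.7663 mg/L.
Travel time t = 3e+04 m / 1.2 m/s = 2.5e+04 s = 0.2894 d.
C = 0.7663·exp(−0.12·0.2894) = 0.7663·0.9659 = 0.7401 mg/L.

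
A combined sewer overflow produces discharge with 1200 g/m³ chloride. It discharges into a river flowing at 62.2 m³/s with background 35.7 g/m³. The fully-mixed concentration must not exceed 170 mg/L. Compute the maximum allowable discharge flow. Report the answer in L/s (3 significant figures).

Mass balance at complete mixing: C_std·(Q_w + Q_r) = Q_w·C_e + Q_r·C_b.
Rearranging, Q_w = Q_r·(C_std − C_b)/(C_e − C_std) = 62.2·(170 − 35.7) / (1200 − 170) = 8.11 m³/s.
= 8110 L/s.

8110 L/s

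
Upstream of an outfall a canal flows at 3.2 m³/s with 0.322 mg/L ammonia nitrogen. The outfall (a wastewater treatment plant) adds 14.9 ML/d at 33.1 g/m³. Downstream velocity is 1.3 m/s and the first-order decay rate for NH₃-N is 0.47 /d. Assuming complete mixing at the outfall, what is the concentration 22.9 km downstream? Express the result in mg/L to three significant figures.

1.82 mg/L

14.9 ML/d = 0.1725 m³/s.
After complete mixing, C₀ = (0.1725·33.1 + 3.2·0.322) / 3.372 = 1.998 mg/L.
Travel time t = 2.29e+04 m / 1.3 m/s = 1.762e+04 s = 0.2039 d.
C = 1.998·exp(−0.47·0.2039) = 1.998·0.9086 = 1.816 mg/L.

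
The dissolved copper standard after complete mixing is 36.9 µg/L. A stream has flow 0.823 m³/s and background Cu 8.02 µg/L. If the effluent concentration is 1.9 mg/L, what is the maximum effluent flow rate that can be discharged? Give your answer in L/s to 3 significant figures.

8.02 µg/L = 0.00802 mg/L.
36.9 µg/L = 0.0369 mg/L.
Mass balance at complete mixing: C_std·(Q_w + Q_r) = Q_w·C_e + Q_r·C_b.
Rearranging, Q_w = Q_r·(C_std − C_b)/(C_e − C_std) = 0.823·(0.0369 − 0.00802) / (1.9 − 0.0369) = 0.01276 m³/s.
= 12.76 L/s.

12.8 L/s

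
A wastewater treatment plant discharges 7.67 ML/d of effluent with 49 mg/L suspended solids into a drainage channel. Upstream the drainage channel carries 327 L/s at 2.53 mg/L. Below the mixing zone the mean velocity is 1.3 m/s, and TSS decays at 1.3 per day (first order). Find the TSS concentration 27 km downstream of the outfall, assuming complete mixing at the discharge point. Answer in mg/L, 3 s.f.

9.11 mg/L

7.67 ML/d = 0.08877 m³/s.
327 L/s = 0.327 m³/s.
After complete mixing, C₀ = (0.08877·49 + 0.327·2.53) / 0.4158 = 12.45 mg/L.
Travel time t = 2.7e+04 m / 1.3 m/s = 2.077e+04 s = 0.2404 d.
C = 12.45·exp(−1.3·0.2404) = 12.45·0.7316 = 9.11 mg/L.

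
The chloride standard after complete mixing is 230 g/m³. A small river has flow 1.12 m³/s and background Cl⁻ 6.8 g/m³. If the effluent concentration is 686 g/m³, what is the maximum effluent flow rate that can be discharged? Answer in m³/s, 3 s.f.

0.548 m³/s

Mass balance at complete mixing: C_std·(Q_w + Q_r) = Q_w·C_e + Q_r·C_b.
Rearranging, Q_w = Q_r·(C_std − C_b)/(C_e − C_std) = 1.12·(230 − 6.8) / (686 − 230) = 0.5482 m³/s.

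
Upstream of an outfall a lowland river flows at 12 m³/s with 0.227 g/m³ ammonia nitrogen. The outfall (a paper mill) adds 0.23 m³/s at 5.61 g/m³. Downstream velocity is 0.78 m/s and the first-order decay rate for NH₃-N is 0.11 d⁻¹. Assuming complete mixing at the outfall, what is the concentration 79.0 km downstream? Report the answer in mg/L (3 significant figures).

After complete mixing, C₀ = (0.23·5.61 + 12·0.227) / 12.23 = 0.3282 mg/L.
Travel time t = 7.9e+04 m / 0.78 m/s = 1.013e+05 s = 1.172 d.
C = 0.3282·exp(−0.11·1.172) = 0.3282·0.879 = 0.2885 mg/L.

0.289 mg/L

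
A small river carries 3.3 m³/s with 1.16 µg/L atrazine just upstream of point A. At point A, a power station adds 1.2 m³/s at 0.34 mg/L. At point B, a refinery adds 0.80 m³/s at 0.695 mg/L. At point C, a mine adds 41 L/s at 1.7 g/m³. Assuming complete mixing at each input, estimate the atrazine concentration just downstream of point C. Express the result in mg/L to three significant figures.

0.194 mg/L

1.16 µg/L = 0.00116 mg/L.
After input A: C = (3.3·0.00116 + 1.2·0.34) / 4.5 = 0.09152 mg/L.
After input B: C = (4.5·0.09152 + 0.8·0.695) / 5.3 = 0.1826 mg/L.
41 L/s = 0.041 m³/s.
After input C: C = (5.3·0.1826 + 0.041·1.7) / 5.341 = 0.1943 mg/L.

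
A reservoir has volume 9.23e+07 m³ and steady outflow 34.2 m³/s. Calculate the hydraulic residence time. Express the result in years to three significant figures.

Q = 34.2 m³/s × 3.156e+07 s/yr = 1.079e+09 m³/yr.
Hydraulic residence time τ = V/Q = 9.23e+07/1.079e+09 = 0.08552 yr.

0.0855 yr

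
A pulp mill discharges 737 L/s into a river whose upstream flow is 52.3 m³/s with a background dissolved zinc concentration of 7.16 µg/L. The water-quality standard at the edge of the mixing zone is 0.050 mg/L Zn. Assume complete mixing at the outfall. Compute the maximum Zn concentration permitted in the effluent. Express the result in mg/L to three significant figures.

3.09 mg/L

737 L/s = 0.737 m³/s.
7.16 µg/L = 0.00716 mg/L.
Mass balance: 0.05·53.04 = 0.737·Cₑ + 52.3·0.00716.
Cₑ = (2.652 − 0.3745) / 0.737 = 3.09 mg/L.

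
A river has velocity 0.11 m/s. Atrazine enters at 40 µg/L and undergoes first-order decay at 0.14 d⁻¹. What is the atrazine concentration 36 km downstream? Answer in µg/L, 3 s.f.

Travel time t = 36 km / 0.11 m/s = 3.6e+04/0.11 = 3.273e+05 s = 3.788 d.
First-order decay: C = 40·exp(−0.14·3.788) = 40·0.5884 = 23.54 µg/L.

23.5 µg/L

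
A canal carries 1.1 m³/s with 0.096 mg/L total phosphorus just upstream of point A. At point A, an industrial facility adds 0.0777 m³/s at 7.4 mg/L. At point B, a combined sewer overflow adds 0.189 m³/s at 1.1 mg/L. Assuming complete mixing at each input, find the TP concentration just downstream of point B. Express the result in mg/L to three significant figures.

After input A: C = (1.1·0.096 + 0.0777·7.4) / 1.178 = 0.5779 mg/L.
After input B: C = (1.178·0.5779 + 0.189·1.1) / 1.367 = 0.6501 mg/L.

0.650 mg/L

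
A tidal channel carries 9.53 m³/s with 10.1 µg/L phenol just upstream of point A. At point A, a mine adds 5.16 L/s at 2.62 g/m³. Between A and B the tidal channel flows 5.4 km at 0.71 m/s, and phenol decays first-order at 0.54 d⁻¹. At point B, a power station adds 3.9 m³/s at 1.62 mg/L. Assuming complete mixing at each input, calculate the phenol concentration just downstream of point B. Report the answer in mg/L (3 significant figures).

0.478 mg/L

10.1 µg/L = 0.0101 mg/L.
5.16 L/s = 0.00516 m³/s.
After input A: C = (9.53·0.0101 + 0.00516·2.62) / 9.535 = 0.01151 mg/L.
Over the 5.4 km reach to input B (t = 7606 s = 0.08803 d), decay gives C = 0.01151·exp(−0.54·0.08803) = 0.01098 mg/L.
After input B: C = (9.535·0.01098 + 3.9·1.62) / 13.44 = 0.478 mg/L.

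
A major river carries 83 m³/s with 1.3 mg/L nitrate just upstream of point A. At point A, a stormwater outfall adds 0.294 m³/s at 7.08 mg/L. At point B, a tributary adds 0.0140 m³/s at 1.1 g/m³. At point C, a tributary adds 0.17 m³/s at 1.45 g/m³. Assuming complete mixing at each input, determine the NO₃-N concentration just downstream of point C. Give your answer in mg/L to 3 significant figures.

1.32 mg/L

After input A: C = (83·1.3 + 0.294·7.08) / 83.29 = 1.32 mg/L.
After input B: C = (83.29·1.32 + 0.014·1.1) / 83.31 = 1.32 mg/L.
After input C: C = (83.31·1.32 + 0.17·1.45) / 83.48 = 1.321 mg/L.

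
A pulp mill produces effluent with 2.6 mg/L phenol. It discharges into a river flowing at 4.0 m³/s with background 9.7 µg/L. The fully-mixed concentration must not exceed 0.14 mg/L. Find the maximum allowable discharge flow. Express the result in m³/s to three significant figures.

0.212 m³/s

9.7 µg/L = 0.0097 mg/L.
Mass balance at complete mixing: C_std·(Q_w + Q_r) = Q_w·C_e + Q_r·C_b.
Rearranging, Q_w = Q_r·(C_std − C_b)/(C_e − C_std) = 4.0·(0.14 − 0.0097) / (2.6 − 0.14) = 0.2119 m³/s.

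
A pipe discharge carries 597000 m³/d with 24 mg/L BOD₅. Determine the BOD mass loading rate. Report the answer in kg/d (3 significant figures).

597000 m³/d = 6.91 m³/s.
Mass flux = Q·C = 6.91 m³/s × 24 g/m³ = 165.8 g/s.
= 165.8 g/s × 86.4 = 1.433e+04 kg/d.

14300 kg/d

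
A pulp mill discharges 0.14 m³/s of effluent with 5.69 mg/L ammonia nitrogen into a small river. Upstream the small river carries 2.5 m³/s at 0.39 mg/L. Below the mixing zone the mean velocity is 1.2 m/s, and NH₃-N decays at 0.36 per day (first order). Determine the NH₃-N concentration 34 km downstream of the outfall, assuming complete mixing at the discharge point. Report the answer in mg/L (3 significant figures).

0.596 mg/L

After complete mixing, C₀ = (0.14·5.69 + 2.5·0.39) / 2.64 = 0.6711 mg/L.
Travel time t = 3.4e+04 m / 1.2 m/s = 2.833e+04 s = 0.3279 d.
C = 0.6711·exp(−0.36·0.3279) = 0.6711·0.8886 = 0.5963 mg/L.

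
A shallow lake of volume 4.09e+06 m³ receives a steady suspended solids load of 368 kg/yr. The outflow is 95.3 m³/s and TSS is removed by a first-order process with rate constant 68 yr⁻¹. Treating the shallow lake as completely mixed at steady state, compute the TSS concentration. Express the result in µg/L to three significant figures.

0.112 µg/L

Outflow Q = 95.3 m³/s × 3.156e+07 s/yr = 3.007e+09 m³/yr.
Steady-state CSTR mass balance: W = Q·C + k·V·C, so C = W/(Q + kV).
Q + kV = 3.007e+09 + 68·4.09e+06 = 3.286e+09 m³/yr.
C = 368/3.286e+09 = 1.12e-07 kg/m³ = 0.000112 mg/L = 0.112 µg/L.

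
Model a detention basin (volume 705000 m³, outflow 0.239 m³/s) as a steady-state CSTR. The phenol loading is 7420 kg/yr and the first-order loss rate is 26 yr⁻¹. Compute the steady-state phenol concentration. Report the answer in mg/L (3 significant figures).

Outflow Q = 0.239 m³/s × 3.156e+07 s/yr = 7.542e+06 m³/yr.
Steady-state CSTR mass balance: W = Q·C + k·V·C, so C = W/(Q + kV).
Q + kV = 7.542e+06 + 26·705000 = 2.587e+07 m³/yr.
C = 7420/2.587e+07 = 0.0002868 kg/m³ = 0.2868 mg/L.

0.287 mg/L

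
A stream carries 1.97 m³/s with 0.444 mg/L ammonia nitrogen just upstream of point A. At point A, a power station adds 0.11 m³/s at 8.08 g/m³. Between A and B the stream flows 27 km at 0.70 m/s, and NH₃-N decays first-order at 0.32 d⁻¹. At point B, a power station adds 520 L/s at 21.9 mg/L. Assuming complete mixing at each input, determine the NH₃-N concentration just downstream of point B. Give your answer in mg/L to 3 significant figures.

After input A: C = (1.97·0.444 + 0.11·8.08) / 2.08 = 0.8478 mg/L.
Over the 27 km reach to input B (t = 3.857e+04 s = 0.4464 d), decay gives C = 0.8478·exp(−0.32·0.4464) = 0.735 mg/L.
520 L/s = 0.52 m³/s.
After input B: C = (2.08·0.735 + 0.52·21.9) / 2.6 = 4.968 mg/L.

4.97 mg/L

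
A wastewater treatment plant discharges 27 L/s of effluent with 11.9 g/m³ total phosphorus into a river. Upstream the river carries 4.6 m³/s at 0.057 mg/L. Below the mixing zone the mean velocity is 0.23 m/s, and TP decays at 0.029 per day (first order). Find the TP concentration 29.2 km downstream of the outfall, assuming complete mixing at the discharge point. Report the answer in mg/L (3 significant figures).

27 L/s = 0.027 m³/s.
After complete mixing, C₀ = (0.027·11.9 + 4.6·0.057) / 4.627 = 0.1261 mg/L.
Travel time t = 2.92e+04 m / 0.23 m/s = 1.27e+05 s = 1.469 d.
C = 0.1261·exp(−0.029·1.469) = 0.1261·0.9583 = 0.1208 mg/L.

0.121 mg/L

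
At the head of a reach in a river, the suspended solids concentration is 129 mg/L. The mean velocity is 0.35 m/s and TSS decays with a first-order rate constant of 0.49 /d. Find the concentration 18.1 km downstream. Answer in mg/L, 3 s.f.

96.2 mg/L

Travel time t = 18.1 km / 0.35 m/s = 1.81e+04/0.35 = 5.171e+04 s = 0.5985 d.
First-order decay: C = 129·exp(−0.49·0.5985) = 129·0.7458 = 96.21 mg/L.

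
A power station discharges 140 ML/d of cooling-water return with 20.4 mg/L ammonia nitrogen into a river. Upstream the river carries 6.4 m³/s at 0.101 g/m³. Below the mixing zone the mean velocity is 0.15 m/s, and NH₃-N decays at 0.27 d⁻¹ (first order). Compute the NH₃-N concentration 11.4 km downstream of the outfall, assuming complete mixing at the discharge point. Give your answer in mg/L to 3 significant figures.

3.31 mg/L

140 ML/d = 1.62 m³/s.
After complete mixing, C₀ = (1.62·20.4 + 6.4·0.101) / 8.02 = 4.202 mg/L.
Travel time t = 1.14e+04 m / 0.15 m/s = 7.6e+04 s = 0.8796 d.
C = 4.202·exp(−0.27·0.8796) = 4.202·0.7886 = 3.314 mg/L.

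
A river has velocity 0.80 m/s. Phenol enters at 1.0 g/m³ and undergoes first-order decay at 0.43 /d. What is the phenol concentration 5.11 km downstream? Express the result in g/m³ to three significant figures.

Travel time t = 5.11 km / 0.80 m/s = 5110/0.80 = 6388 s = 0.07393 d.
First-order decay: C = 1.0·exp(−0.43·0.07393) = 1.0·0.9687 = 0.9687 g/m³.

0.969 g/m³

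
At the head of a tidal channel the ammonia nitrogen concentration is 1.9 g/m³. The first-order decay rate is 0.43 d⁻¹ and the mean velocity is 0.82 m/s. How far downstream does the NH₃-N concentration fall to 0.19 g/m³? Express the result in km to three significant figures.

379 km

From C = C₀·e^(−kt), t = ln(C₀/C)/k = ln(1.9/0.19)/0.43 = 2.303/0.43 = 5.355 d.
Distance = v·t = 0.82 m/s × 4.627e+05 s = 3.794e+05 m = 379.4 km.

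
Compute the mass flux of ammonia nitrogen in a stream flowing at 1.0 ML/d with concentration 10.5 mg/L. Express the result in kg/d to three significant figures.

10.5 kg/d

1.0 ML/d = 0.01157 m³/s.
Mass flux = Q·C = 0.01157 m³/s × 10.5 g/m³ = 0.1215 g/s.
= 0.1215 g/s × 86.4 = 10.5 kg/d.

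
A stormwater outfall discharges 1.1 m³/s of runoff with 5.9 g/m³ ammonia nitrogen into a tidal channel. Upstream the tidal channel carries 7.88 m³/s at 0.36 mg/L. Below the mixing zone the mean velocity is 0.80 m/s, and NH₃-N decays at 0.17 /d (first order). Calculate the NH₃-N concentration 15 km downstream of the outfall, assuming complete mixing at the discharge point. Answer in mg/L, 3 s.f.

After complete mixing, C₀ = (1.1·5.9 + 7.88·0.36) / 8.98 = 1.039 mg/L.
Travel time t = 1.5e+04 m / 0.80 m/s = 1.875e+04 s = 0.217 d.
C = 1.039·exp(−0.17·0.217) = 1.039·0.9638 = 1.001 mg/L.

1.00 mg/L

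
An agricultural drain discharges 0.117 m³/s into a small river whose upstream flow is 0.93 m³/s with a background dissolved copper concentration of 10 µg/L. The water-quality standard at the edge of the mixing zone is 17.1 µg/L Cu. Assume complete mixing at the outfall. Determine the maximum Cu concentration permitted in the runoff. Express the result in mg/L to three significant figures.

0.0735 mg/L

10 µg/L = 0.01 mg/L.
17.1 µg/L = 0.0171 mg/L.
Mass balance: 0.0171·1.047 = 0.117·Cₑ + 0.93·0.01.
Cₑ = (0.0179 − 0.0093) / 0.117 = 0.07354 mg/L.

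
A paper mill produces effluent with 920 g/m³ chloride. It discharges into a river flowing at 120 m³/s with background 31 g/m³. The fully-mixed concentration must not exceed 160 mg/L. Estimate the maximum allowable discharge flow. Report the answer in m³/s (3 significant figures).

Mass balance at complete mixing: C_std·(Q_w + Q_r) = Q_w·C_e + Q_r·C_b.
Rearranging, Q_w = Q_r·(C_std − C_b)/(C_e − C_std) = 120·(160 − 31) / (920 − 160) = 20.37 m³/s.

20.4 m³/s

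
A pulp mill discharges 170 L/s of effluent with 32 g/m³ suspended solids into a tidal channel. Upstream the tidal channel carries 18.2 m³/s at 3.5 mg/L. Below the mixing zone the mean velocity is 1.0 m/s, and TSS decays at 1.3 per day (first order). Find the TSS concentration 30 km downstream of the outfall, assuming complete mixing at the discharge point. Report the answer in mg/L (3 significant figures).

170 L/s = 0.17 m³/s.
After complete mixing, C₀ = (0.17·32 + 18.2·3.5) / 18.37 = 3.764 mg/L.
Travel time t = 3e+04 m / 1.0 m/s = 3e+04 s = 0.3472 d.
C = 3.764·exp(−1.3·0.3472) = 3.764·0.6367 = 2.397 mg/L.

2.40 mg/L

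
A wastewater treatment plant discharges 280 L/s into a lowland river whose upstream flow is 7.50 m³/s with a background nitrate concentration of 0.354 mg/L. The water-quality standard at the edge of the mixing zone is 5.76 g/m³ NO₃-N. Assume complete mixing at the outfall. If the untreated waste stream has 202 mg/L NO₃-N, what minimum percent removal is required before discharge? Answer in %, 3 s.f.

280 L/s = 0.28 m³/s.
Mass balance: 5.76·7.78 = 0.28·Cₑ + 7.5·0.354.
Cₑ = (44.81 − 2.655) / 0.28 = 150.6 mg/L.
Required removal = 1 − 150.6/202 = 25.46 %.

25.5 %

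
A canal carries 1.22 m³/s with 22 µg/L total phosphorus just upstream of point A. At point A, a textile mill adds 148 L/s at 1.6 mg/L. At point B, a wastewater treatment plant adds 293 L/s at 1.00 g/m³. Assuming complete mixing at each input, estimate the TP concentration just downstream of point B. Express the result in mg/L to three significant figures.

22 µg/L = 0.022 mg/L.
148 L/s = 0.148 m³/s.
After input A: C = (1.22·0.022 + 0.148·1.6) / 1.368 = 0.1927 mg/L.
293 L/s = 0.293 m³/s.
After input B: C = (1.368·0.1927 + 0.293·1) / 1.661 = 0.3351 mg/L.

0.335 mg/L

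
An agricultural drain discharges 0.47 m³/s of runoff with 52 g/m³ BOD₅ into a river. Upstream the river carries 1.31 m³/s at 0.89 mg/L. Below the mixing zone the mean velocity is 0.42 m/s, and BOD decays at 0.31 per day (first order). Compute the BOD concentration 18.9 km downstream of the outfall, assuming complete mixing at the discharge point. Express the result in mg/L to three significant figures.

12.2 mg/L

After complete mixing, C₀ = (0.47·52 + 1.31·0.89) / 1.78 = 14.39 mg/L.
Travel time t = 1.89e+04 m / 0.42 m/s = 4.5e+04 s = 0.5208 d.
C = 14.39·exp(−0.31·0.5208) = 14.39·0.8509 = 12.24 mg/L.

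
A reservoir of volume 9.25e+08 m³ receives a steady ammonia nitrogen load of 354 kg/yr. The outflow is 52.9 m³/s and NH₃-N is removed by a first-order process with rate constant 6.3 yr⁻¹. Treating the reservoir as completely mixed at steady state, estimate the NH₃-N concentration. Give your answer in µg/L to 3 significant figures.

0.0472 µg/L

Outflow Q = 52.9 m³/s × 3.156e+07 s/yr = 1.669e+09 m³/yr.
Steady-state CSTR mass balance: W = Q·C + k·V·C, so C = W/(Q + kV).
Q + kV = 1.669e+09 + 6.3·9.25e+08 = 7.497e+09 m³/yr.
C = 354/7.497e+09 = 4.722e-08 kg/m³ = 4.722e-05 mg/L = 0.04722 µg/L.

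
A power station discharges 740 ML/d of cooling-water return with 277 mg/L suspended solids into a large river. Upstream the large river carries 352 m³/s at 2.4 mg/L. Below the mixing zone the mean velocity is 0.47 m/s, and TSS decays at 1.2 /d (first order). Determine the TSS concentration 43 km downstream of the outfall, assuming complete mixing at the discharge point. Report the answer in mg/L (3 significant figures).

2.50 mg/L

740 ML/d = 8.565 m³/s.
After complete mixing, C₀ = (8.565·277 + 352·2.4) / 360.6 = 8.923 mg/L.
Travel time t = 4.3e+04 m / 0.47 m/s = 9.149e+04 s = 1.059 d.
C = 8.923·exp(−1.2·1.059) = 8.923·0.2806 = 2.504 mg/L.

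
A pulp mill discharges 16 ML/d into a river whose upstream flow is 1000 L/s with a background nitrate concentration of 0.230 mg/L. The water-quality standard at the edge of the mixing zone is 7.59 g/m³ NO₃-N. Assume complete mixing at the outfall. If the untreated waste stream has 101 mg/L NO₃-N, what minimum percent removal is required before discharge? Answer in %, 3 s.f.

53.1 %

16 ML/d = 0.1852 m³/s.
1000 L/s = 1 m³/s.
Mass balance: 7.59·1.185 = 0.1852·Cₑ + 1·0.23.
Cₑ = (8.996 − 0.23) / 0.1852 = 47.33 mg/L.
Required removal = 1 − 47.33/101 = 53.13 %.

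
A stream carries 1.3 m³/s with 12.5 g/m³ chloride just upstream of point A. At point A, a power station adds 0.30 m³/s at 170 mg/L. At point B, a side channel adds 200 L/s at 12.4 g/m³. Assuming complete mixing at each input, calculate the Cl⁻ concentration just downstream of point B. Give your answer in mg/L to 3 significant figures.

38.7 mg/L

After input A: C = (1.3·12.5 + 0.3·170) / 1.6 = 42.03 mg/L.
200 L/s = 0.2 m³/s.
After input B: C = (1.6·42.03 + 0.2·12.4) / 1.8 = 38.74 mg/L.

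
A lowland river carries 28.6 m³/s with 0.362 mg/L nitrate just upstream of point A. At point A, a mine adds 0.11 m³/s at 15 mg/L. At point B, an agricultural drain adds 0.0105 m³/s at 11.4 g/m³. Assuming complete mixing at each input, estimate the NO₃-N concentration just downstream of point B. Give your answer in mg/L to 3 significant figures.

After input A: C = (28.6·0.362 + 0.11·15) / 28.71 = 0.4181 mg/L.
After input B: C = (28.71·0.4181 + 0.0105·11.4) / 28.72 = 0.4221 mg/L.

0.422 mg/L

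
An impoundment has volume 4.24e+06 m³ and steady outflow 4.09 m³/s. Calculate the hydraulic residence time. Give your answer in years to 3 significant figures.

0.0329 yr

Q = 4.09 m³/s × 3.156e+07 s/yr = 1.291e+08 m³/yr.
Hydraulic residence time τ = V/Q = 4.24e+06/1.291e+08 = 0.03285 yr.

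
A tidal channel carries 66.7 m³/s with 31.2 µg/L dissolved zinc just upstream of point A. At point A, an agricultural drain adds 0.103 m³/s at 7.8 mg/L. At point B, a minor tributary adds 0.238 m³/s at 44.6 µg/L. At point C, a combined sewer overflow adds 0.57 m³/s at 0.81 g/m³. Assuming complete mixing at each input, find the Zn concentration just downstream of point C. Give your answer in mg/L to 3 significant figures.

31.2 µg/L = 0.0312 mg/L.
After input A: C = (66.7·0.0312 + 0.103·7.8) / 66.8 = 0.04318 mg/L.
44.6 µg/L = 0.0446 mg/L.
After input B: C = (66.8·0.04318 + 0.238·0.0446) / 67.04 = 0.04318 mg/L.
After input C: C = (67.04·0.04318 + 0.57·0.81) / 67.61 = 0.04965 mg/L.

0.0496 mg/L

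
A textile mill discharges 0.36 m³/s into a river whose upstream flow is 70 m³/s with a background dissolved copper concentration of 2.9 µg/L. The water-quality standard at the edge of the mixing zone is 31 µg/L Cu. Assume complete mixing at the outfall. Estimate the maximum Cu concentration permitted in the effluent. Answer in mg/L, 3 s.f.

5.49 mg/L

2.9 µg/L = 0.0029 mg/L.
31 µg/L = 0.031 mg/L.
Mass balance: 0.031·70.36 = 0.36·Cₑ + 70·0.0029.
Cₑ = (2.181 − 0.203) / 0.36 = 5.495 mg/L.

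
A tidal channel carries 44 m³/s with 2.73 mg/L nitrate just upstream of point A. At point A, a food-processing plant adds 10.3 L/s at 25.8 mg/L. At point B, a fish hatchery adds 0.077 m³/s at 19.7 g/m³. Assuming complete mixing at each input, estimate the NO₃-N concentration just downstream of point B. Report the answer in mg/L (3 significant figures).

10.3 L/s = 0.0103 m³/s.
After input A: C = (44·2.73 + 0.0103·25.8) / 44.01 = 2.735 mg/L.
After input B: C = (44.01·2.735 + 0.077·19.7) / 44.09 = 2.765 mg/L.

2.77 mg/L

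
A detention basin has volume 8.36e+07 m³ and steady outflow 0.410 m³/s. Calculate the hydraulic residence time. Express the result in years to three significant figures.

Q = 0.410 m³/s × 3.156e+07 s/yr = 1.294e+07 m³/yr.
Hydraulic residence time τ = V/Q = 8.36e+07/1.294e+07 = 6.461 yr.

6.46 yr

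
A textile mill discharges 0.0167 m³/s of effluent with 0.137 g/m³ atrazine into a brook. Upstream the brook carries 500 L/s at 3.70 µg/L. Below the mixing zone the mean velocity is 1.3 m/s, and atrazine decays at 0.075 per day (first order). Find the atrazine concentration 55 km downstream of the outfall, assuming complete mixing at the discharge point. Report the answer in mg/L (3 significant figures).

0.00772 mg/L

500 L/s = 0.5 m³/s.
3.70 µg/L = 0.0037 mg/L.
After complete mixing, C₀ = (0.0167·0.137 + 0.5·0.0037) / 0.5167 = 0.008008 mg/L.
Travel time t = 5.5e+04 m / 1.3 m/s = 4.231e+04 s = 0.4897 d.
C = 0.008008·exp(−0.075·0.4897) = 0.008008·0.9639 = 0.00772 mg/L.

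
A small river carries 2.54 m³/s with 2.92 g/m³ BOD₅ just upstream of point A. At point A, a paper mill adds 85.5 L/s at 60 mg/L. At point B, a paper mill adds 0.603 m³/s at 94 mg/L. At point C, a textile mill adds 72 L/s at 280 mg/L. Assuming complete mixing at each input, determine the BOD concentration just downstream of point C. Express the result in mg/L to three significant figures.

27.1 mg/L

85.5 L/s = 0.0855 m³/s.
After input A: C = (2.54·2.92 + 0.0855·60) / 2.626 = 4.779 mg/L.
After input B: C = (2.626·4.779 + 0.603·94) / 3.229 = 21.44 mg/L.
72 L/s = 0.072 m³/s.
After input C: C = (3.229·21.44 + 0.072·280) / 3.301 = 27.08 mg/L.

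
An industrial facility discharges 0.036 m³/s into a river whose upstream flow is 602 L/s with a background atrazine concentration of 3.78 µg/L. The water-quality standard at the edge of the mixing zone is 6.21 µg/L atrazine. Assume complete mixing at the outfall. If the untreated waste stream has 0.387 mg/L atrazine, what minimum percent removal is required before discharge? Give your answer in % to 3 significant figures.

87.9 %

602 L/s = 0.602 m³/s.
3.78 µg/L = 0.00378 mg/L.
6.21 µg/L = 0.00621 mg/L.
Mass balance: 0.00621·0.638 = 0.036·Cₑ + 0.602·0.00378.
Cₑ = (0.003962 − 0.002276) / 0.036 = 0.04685 mg/L.
Required removal = 1 − 0.04685/0.387 = 87.9 %.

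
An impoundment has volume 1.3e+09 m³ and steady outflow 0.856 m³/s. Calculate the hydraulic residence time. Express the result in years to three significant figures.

48.1 yr

Q = 0.856 m³/s × 3.156e+07 s/yr = 2.701e+07 m³/yr.
Hydraulic residence time τ = V/Q = 1.3e+09/2.701e+07 = 48.12 yr.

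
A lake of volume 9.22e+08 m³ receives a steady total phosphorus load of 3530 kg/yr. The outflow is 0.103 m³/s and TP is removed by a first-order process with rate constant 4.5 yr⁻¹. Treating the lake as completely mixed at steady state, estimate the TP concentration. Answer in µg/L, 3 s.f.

0.850 µg/L

Outflow Q = 0.103 m³/s × 3.156e+07 s/yr = 3.25e+06 m³/yr.
Steady-state CSTR mass balance: W = Q·C + k·V·C, so C = W/(Q + kV).
Q + kV = 3.25e+06 + 4.5·9.22e+08 = 4.152e+09 m³/yr.
C = 3530/4.152e+09 = 8.501e-07 kg/m³ = 0.0008501 mg/L = 0.8501 µg/L.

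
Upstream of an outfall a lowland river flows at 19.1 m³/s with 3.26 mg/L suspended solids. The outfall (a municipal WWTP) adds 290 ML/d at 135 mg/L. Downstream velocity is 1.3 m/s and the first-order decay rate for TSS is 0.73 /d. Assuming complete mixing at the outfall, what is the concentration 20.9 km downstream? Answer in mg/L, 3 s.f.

20.0 mg/L

290 ML/d = 3.356 m³/s.
After complete mixing, C₀ = (3.356·135 + 19.1·3.26) / 22.46 = 22.95 mg/L.
Travel time t = 2.09e+04 m / 1.3 m/s = 1.608e+04 s = 0.1861 d.
C = 22.95·exp(−0.73·0.1861) = 22.95·0.873 = 20.04 mg/L.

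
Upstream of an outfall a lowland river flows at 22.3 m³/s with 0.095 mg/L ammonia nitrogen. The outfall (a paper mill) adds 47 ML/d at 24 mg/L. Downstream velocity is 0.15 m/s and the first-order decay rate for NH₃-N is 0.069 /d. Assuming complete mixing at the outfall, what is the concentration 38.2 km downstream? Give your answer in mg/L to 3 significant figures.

47 ML/d = 0.544 m³/s.
After complete mixing, C₀ = (0.544·24 + 22.3·0.095) / 22.84 = 0.6642 mg/L.
Travel time t = 3.82e+04 m / 0.15 m/s = 2.547e+05 s = 2.948 d.
C = 0.6642·exp(−0.069·2.948) = 0.6642·0.816 = 0.542 mg/L.

0.542 mg/L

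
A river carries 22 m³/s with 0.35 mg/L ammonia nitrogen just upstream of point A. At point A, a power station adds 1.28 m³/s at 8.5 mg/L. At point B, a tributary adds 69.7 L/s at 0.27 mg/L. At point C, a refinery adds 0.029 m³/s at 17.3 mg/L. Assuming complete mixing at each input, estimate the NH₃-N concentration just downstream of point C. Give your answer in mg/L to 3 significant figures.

0.817 mg/L

After input A: C = (22·0.35 + 1.28·8.5) / 23.28 = 0.7981 mg/L.
69.7 L/s = 0.0697 m³/s.
After input B: C = (23.28·0.7981 + 0.0697·0.27) / 23.35 = 0.7965 mg/L.
After input C: C = (23.35·0.7965 + 0.029·17.3) / 23.38 = 0.817 mg/L.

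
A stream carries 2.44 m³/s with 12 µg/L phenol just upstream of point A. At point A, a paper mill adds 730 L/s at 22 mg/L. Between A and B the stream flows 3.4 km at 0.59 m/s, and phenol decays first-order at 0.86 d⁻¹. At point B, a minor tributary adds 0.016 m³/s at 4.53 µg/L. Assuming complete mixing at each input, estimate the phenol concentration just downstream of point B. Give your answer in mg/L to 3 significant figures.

4.77 mg/L

12 µg/L = 0.012 mg/L.
730 L/s = 0.73 m³/s.
After input A: C = (2.44·0.012 + 0.73·22) / 3.17 = 5.075 mg/L.
Over the 3.4 km reach to input B (t = 5763 s = 0.0667 d), decay gives C = 5.075·exp(−0.86·0.0667) = 4.793 mg/L.
4.53 µg/L = 0.00453 mg/L.
After input B: C = (3.17·4.793 + 0.016·0.00453) / 3.186 = 4.768 mg/L.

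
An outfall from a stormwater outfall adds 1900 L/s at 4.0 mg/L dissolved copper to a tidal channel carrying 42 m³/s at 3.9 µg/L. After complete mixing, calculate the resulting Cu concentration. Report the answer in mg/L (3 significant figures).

1900 L/s = 1.9 m³/s.
3.9 µg/L = 0.0039 mg/L.
Conservation of mass across the mixing zone: C = (1.9·4 + 42·0.0039) / (1.9 + 42) = 7.764/43.9 = 0.1769 mg/L.

0.177 mg/L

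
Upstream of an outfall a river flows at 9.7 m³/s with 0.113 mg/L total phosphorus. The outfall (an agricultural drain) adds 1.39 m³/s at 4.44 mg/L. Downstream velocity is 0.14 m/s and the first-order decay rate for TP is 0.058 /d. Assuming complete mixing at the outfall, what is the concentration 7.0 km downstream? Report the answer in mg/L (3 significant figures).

0.634 mg/L

After complete mixing, C₀ = (1.39·4.44 + 9.7·0.113) / 11.09 = 0.6553 mg/L.
Travel time t = 7000 m / 0.14 m/s = 5e+04 s = 0.5787 d.
C = 0.6553·exp(−0.058·0.5787) = 0.6553·0.967 = 0.6337 mg/L.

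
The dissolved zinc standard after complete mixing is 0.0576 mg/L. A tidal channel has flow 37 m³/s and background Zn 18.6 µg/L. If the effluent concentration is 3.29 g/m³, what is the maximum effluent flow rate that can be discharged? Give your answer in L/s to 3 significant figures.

446 L/s

18.6 µg/L = 0.0186 mg/L.
Mass balance at complete mixing: C_std·(Q_w + Q_r) = Q_w·C_e + Q_r·C_b.
Rearranging, Q_w = Q_r·(C_std − C_b)/(C_e − C_std) = 37·(0.0576 − 0.0186) / (3.29 − 0.0576) = 0.4464 m³/s.
= 446.4 L/s.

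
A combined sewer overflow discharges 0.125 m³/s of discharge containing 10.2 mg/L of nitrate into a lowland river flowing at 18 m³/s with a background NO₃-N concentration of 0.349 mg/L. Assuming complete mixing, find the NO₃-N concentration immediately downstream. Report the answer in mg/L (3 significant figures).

0.417 mg/L

Flow-weighted mixing gives C = (0.125·10.2 + 18·0.349) / (0.125 + 18) = 7.557/18.12 = 0.4169 mg/L.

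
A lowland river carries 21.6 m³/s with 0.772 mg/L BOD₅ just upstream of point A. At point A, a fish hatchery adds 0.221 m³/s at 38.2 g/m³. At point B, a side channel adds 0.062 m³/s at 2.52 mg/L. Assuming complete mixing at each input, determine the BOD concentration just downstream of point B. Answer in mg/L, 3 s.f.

After input A: C = (21.6·0.772 + 0.221·38.2) / 21.82 = 1.151 mg/L.
After input B: C = (21.82·1.151 + 0.062·2.52) / 21.88 = 1.155 mg/L.

1.15 mg/L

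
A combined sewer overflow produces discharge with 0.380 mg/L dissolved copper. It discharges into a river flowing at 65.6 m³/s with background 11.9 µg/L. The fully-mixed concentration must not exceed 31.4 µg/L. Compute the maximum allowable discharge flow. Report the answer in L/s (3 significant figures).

3670 L/s

11.9 µg/L = 0.0119 mg/L.
31.4 µg/L = 0.0314 mg/L.
Mass balance at complete mixing: C_std·(Q_w + Q_r) = Q_w·C_e + Q_r·C_b.
Rearranging, Q_w = Q_r·(C_std − C_b)/(C_e − C_std) = 65.6·(0.0314 − 0.0119) / (0.38 − 0.0314) = 3.67 m³/s.
= 3670 L/s.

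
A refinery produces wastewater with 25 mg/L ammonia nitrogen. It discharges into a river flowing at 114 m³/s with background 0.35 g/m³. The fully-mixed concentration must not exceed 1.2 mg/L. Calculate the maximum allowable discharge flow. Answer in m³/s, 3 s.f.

4.07 m³/s

Mass balance at complete mixing: C_std·(Q_w + Q_r) = Q_w·C_e + Q_r·C_b.
Rearranging, Q_w = Q_r·(C_std − C_b)/(C_e − C_std) = 114·(1.2 − 0.35) / (25 − 1.2) = 4.071 m³/s.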